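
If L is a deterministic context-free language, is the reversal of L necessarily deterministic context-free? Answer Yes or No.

No

L = {c bⁿaⁿ : n≥0} ∪ {d b²ⁿaⁿ : n≥0} is a DCFL: the first symbol tells a deterministic PDA whether to pop one or two b's per a. Its reversal Lᴿ = {aⁿbⁿ c : n≥0} ∪ {aⁿb²ⁿ d : n≥0} is not. DCFLs are closed under right quotient by regular languages, and Lᴿ/{c, d} = {aⁿbⁿ : n≥0} ∪ {aⁿb²ⁿ : n≥0} — the standard context-free language accepted by no deterministic PDA (intuitively the machine would have to commit to a b-to-a ratio before the distinguishing marker arrives; formally, a DPDA for it would have a single run on aⁿb²ⁿ, accepting after the prefix aⁿbⁿ and accepting again after n more b's; an ordinary PDA that simulates it on a's and b's and, at any moment when it is accepting, may switch to reading only a fresh letter e while feeding each e to the simulation as a b, would accept aⁱbʲeᵏ (k≥1) exactly when both aⁱbʲ and aⁱbʲ⁺ᵏ are in the language, i.e. its language intersected with the regular set a*b*e⁺ would be exactly {aⁿbⁿeⁿ : n≥1} — impossible, since context-free languages are closed under intersection with regular sets and {aⁿbⁿeⁿ} is not context-free). So Lᴿ cannot be a DCFL.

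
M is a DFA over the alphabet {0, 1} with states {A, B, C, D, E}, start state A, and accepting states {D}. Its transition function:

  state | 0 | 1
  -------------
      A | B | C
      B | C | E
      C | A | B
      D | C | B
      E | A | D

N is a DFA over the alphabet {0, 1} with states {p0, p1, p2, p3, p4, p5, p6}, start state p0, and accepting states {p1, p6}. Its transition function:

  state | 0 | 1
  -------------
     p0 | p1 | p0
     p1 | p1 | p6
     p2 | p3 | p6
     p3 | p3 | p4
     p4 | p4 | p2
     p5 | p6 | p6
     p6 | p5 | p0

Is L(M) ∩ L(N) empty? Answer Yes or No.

Exploring the product automaton M × N from the start pair (A, p0), following both machines on each input symbol, reaches 15 state pairs: (A, p0), (B, p1), (C, p0), (C, p1), (E, p6), (A, p1), (B, p0), (B, p6), (A, p5), (D, p0), (C, p6), (E, p0), (C, p5), (A, p6), (B, p5).
M accepts in {D} and N accepts in {p1, p6}; no reachable pair has both components accepting, so no string drives both machines to acceptance simultaneously and L(M) ∩ L(N) = ∅.
So no string is accepted by both, and the intersection is empty.

Yes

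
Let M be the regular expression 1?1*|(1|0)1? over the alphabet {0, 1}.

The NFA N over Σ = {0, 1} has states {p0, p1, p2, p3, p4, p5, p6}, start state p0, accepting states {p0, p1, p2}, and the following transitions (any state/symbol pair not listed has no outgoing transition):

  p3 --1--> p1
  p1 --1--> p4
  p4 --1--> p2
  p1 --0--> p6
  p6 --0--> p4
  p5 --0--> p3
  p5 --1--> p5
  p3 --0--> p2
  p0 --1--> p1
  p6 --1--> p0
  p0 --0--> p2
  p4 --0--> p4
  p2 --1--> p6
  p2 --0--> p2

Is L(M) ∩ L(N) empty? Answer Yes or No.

No

The empty string ε is accepted by both M and N.
Hence L(M) ∩ L(N) ≠ ∅.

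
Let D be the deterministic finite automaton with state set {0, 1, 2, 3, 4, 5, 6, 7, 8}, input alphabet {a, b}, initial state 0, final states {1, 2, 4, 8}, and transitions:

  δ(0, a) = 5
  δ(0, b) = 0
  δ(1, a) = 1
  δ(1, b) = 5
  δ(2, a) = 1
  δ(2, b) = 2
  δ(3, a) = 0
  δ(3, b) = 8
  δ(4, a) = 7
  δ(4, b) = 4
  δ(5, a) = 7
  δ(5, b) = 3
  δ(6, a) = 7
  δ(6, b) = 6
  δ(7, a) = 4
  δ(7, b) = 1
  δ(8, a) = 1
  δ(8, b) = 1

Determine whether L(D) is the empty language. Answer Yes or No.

No

The string aaa is accepted: the run 0 → 5 → 7 → 4 ends in the accepting state 4.
Since at least one string is accepted, L(D) is not empty.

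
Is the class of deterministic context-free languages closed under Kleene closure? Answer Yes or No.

No

L = {c aⁿbⁿ : n≥0} ∪ {cc aⁿb²ⁿ : n≥0} is a DCFL (the number of leading c's fixes which ratio the DPDA checks), but L* is not. Every word of L starts with c, so in a factorisation of the string cc aⁱbʲ (i≥1) into words of L each factor begins at one of the two c's: either the whole string is a single word of L (forcing j = 2i), or it splits as c · (c aⁱbʲ) with c ∈ L (take n = 0) and c aⁱbʲ ∈ L (forcing j = i). Thus L* ∩ cca⁺b* = {cc aⁿbⁿ : n≥1} ∪ {cc aⁿb²ⁿ : n≥1}. A DPDA for L* would give one for this intersection with a regular set, and, started from its configuration after reading cc, one for {aⁿbⁿ : n≥1} ∪ {aⁿb²ⁿ : n≥1}, which no deterministic PDA accepts (a DPDA for it would have a single run on aⁿb²ⁿ, accepting after the prefix aⁿbⁿ and accepting again after n more b's; an ordinary PDA that simulates it on a's and b's and, at any moment when it is accepting, may switch to reading only a fresh letter d while feeding each d to the simulation as a b, would accept aⁱbʲdᵏ (k≥1) exactly when both aⁱbʲ and aⁱbʲ⁺ᵏ are in the language, i.e. its language intersected with the regular set a*b*d⁺ would be exactly {aⁿbⁿdⁿ : n≥1} — impossible, since context-free languages are closed under intersection with regular sets and {aⁿbⁿdⁿ} is not context-free). So L* is not a DCFL.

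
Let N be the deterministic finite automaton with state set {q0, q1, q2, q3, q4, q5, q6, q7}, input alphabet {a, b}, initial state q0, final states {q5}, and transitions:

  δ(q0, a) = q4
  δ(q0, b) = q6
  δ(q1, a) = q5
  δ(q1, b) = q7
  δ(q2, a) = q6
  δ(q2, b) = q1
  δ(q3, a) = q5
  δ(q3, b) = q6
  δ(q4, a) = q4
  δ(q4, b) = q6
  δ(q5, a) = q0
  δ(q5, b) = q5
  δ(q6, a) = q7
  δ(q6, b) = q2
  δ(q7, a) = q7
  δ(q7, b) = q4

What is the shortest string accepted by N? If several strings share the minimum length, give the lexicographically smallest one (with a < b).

A breadth-first search from q0 reaches an accepting state first via the path q0 → q6 → q2 → q1 → q5 on input bbba.
No string of length < 4 is accepted (BFS exhausts all shorter strings without reaching an accepting state), and bbba is the lexicographically least accepting string of length 4.

bbba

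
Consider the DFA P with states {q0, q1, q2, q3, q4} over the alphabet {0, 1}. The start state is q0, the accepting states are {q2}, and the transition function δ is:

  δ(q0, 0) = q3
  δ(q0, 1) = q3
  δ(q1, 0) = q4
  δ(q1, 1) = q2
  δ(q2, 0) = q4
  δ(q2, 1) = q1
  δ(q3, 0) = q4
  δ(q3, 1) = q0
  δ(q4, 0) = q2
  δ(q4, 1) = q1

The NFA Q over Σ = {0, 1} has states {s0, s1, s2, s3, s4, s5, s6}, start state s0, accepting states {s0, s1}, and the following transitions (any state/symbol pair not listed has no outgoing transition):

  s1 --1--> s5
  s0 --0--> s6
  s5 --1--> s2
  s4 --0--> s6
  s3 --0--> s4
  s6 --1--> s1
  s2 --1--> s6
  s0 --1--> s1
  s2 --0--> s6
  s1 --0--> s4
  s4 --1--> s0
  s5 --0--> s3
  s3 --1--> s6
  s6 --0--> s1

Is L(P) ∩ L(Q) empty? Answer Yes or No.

The string 1011 is accepted by both P and Q.
Hence L(P) ∩ L(Q) ≠ ∅.

No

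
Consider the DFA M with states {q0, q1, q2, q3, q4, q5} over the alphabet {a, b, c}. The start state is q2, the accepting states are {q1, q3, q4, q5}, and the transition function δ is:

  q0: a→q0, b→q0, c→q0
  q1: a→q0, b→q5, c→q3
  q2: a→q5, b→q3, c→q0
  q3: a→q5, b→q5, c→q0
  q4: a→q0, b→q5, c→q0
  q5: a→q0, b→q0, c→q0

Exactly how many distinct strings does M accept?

4

The useful subgraph on states {q2, q3, q5} is acyclic, so L(M) is finite; the longest accepting path visits 3 useful states, giving maximum string length 2.
Counting accepting paths from q2 by length: 2 of length 1, 2 of length 2. Total 4.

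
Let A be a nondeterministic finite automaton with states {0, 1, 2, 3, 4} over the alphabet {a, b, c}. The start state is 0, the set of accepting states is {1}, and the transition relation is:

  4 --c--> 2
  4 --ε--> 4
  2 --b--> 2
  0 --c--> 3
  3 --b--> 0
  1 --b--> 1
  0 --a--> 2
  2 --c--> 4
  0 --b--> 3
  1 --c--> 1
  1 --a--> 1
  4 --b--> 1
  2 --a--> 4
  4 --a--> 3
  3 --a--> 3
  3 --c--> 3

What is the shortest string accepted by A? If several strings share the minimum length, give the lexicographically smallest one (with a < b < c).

aab

A breadth-first search from 0 reaches an accepting state first via the path 0 → 2 → 4 → 1 on input aab.
No string of length < 3 is accepted (BFS exhausts all shorter strings without reaching an accepting state), and aab is the lexicographically least accepting string of length 3.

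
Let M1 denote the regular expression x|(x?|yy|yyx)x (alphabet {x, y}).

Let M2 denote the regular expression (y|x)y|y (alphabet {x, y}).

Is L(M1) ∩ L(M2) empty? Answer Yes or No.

Yes

Converting the expression M1 to a DFA (subset construction, then merging equivalent states) gives the minimal DFA with states {r0, r1, r2, r3, r4, r5}, start state r0, accepting states {r1, r3} and transitions r0: x→r1, y→r2; r1: x→r3, y→r4; r2: x→r4, y→r5; r3: x→r4, y→r4; r4: x→r4, y→r4; r5: x→r1, y→r4.
Converting the expression M2 to a DFA (subset construction, then merging equivalent states) gives the minimal DFA with states {t0, t1, t2, t3, t4}, start state t0, accepting states {t2, t4} and transitions t0: x→t1, y→t2; t1: x→t3, y→t4; t2: x→t3, y→t4; t3: x→t3, y→t3; t4: x→t3, y→t3.
Exploring the product automaton M1 × M2 from the start pair (r0, t0), following both machines on each input symbol, reaches 8 state pairs: (r0, t0), (r1, t1), (r2, t2), (r3, t3), (r4, t4), (r4, t3), (r5, t4), (r1, t3).
M1 accepts in {r1, r3} and M2 accepts in {t2, t4}; no reachable pair has both components accepting, so no string drives both machines to acceptance simultaneously and L(M1) ∩ L(M2) = ∅.
So no string is accepted by both, and the intersection is empty.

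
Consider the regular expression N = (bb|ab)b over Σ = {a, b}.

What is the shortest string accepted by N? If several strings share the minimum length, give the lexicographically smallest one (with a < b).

By inspection of the expression, no string of length less than 3 matches, and abb is the lexicographically first match of length 3.

abb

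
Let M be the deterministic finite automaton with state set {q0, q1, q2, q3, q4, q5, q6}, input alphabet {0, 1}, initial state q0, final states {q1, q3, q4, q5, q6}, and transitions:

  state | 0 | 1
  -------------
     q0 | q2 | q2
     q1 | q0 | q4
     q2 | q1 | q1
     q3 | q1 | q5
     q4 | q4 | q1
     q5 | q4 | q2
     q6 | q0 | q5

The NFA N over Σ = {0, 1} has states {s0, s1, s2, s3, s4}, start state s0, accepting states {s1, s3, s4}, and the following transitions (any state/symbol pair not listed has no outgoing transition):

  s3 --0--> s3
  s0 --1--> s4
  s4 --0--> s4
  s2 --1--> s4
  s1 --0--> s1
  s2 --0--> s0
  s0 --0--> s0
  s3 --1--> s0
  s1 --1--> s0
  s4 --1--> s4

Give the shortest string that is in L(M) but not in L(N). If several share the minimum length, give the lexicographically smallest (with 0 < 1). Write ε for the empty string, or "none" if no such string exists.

00

The string 00 is accepted by M but not by N.
No shorter string lies in the difference, and 00 is the lexicographically first length-2 string in L(M) \ L(N).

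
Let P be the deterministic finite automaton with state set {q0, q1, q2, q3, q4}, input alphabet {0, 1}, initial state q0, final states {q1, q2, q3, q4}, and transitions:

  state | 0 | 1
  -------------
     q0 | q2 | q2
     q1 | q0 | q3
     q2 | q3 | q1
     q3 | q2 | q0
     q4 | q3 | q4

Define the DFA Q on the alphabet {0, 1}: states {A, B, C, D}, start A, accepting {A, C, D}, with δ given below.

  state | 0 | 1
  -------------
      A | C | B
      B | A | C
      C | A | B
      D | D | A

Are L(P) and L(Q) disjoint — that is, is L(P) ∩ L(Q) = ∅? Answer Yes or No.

No

The string 0 is accepted by both P and Q.
Hence L(P) ∩ L(Q) ≠ ∅.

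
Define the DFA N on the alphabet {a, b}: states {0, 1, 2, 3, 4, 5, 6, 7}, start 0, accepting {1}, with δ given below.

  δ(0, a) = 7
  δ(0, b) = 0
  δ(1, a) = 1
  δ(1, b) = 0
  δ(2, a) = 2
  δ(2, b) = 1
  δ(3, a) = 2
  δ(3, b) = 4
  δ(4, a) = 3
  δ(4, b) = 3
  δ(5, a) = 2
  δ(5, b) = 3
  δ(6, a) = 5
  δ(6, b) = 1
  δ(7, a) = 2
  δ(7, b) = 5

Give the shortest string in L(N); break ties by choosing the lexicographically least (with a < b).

A breadth-first search from 0 reaches an accepting state first via the path 0 → 7 → 2 → 1 on input aab.
No string of length < 3 is accepted (BFS exhausts all shorter strings without reaching an accepting state), and aab is the lexicographically least accepting string of length 3.

aab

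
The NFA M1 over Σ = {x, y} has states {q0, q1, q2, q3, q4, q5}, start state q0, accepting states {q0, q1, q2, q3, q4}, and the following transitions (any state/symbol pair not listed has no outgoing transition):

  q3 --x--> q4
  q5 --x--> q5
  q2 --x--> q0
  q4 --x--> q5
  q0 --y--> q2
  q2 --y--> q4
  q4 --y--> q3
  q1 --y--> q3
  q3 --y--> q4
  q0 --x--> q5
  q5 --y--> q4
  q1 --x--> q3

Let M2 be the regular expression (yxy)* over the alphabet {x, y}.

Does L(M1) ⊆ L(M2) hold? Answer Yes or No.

No

The string y is in L(M1) but not in L(M2).
So L(M1) ⊄ L(M2).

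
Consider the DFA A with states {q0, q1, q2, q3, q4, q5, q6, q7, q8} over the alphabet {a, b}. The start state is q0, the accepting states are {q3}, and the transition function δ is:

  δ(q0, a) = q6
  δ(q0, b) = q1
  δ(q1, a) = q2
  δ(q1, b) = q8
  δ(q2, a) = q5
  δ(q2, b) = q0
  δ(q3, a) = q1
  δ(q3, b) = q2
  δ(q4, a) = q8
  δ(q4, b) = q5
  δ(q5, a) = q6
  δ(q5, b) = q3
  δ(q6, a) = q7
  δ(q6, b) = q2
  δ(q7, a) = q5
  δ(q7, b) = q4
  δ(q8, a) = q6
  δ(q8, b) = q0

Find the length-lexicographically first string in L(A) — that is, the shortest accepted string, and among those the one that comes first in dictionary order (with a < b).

aaab

A breadth-first search from q0 reaches an accepting state first via the path q0 → q6 → q7 → q5 → q3 on input aaab.
No string of length < 4 is accepted (BFS exhausts all shorter strings without reaching an accepting state), and aaab is the lexicographically least accepting string of length 4.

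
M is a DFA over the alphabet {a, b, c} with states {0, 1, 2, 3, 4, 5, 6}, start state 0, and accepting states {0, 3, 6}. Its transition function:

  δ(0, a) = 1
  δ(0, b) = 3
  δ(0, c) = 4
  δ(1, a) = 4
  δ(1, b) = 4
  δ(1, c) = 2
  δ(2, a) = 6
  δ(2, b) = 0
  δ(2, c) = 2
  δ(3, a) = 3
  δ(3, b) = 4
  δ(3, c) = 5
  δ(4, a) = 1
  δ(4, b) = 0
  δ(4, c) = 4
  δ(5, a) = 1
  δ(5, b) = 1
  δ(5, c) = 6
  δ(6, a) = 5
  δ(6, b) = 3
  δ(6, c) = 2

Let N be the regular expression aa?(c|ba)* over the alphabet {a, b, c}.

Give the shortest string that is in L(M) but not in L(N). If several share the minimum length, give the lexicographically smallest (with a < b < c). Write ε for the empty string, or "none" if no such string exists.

ε

The empty string ε is accepted by M but not by N.
Since ε is the unique shortest string, it is the required witness.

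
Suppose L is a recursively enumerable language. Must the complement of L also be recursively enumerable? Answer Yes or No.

If both L and its complement were r.e., running the two recognisers in parallel would decide L, so L would be recursive; but there are r.e. languages that are not recursive (e.g. the halting problem), and their complements are therefore not r.e.

No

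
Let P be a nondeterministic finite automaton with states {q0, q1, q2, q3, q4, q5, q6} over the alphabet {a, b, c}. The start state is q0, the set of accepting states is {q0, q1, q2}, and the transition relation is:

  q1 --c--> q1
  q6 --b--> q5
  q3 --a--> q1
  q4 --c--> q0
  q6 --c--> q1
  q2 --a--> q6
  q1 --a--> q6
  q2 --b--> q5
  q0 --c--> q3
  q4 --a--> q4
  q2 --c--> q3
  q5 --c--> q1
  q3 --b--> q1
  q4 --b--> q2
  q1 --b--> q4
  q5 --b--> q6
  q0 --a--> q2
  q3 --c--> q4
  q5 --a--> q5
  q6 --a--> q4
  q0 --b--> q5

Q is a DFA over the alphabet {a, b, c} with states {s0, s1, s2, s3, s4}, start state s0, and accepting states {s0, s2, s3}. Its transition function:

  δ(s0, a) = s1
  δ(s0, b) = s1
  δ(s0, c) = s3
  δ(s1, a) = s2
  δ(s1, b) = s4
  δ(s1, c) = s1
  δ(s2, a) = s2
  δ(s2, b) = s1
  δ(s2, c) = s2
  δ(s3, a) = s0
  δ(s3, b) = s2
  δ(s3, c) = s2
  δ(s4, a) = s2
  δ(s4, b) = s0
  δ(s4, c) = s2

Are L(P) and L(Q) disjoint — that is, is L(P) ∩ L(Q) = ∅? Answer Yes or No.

No

The empty string ε is accepted by both P and Q.
Hence L(P) ∩ L(Q) ≠ ∅.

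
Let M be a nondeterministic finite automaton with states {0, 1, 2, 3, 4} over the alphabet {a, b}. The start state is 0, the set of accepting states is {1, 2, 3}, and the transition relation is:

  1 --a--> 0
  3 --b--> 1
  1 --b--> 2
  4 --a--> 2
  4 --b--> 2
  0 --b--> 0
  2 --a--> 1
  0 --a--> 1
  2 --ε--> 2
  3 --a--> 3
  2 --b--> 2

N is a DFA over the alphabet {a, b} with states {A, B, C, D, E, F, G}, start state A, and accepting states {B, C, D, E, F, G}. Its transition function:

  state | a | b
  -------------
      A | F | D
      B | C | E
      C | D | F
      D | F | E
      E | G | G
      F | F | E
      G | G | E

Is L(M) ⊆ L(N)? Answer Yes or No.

Yes

Exploring the product automaton M × N from the start pair (0, A), following both machines on each input symbol, reaches 9 state pairs: (0, A), (1, F), (0, D), (0, F), (2, E), (0, E), (1, G), (2, G), (0, G).
M accepts in {1, 2, 3} and N accepts in {B, C, D, E, F, G}. The reachable pairs whose M-component is accepting are (1, F), (2, E), (1, G), (2, G); in each of them the N-component is accepting too, so the product for L(M) \ L(N) (M-component accepting, N-component rejecting) has no reachable accepting pair and the difference is empty.
Hence every string in L(M) is also in L(N).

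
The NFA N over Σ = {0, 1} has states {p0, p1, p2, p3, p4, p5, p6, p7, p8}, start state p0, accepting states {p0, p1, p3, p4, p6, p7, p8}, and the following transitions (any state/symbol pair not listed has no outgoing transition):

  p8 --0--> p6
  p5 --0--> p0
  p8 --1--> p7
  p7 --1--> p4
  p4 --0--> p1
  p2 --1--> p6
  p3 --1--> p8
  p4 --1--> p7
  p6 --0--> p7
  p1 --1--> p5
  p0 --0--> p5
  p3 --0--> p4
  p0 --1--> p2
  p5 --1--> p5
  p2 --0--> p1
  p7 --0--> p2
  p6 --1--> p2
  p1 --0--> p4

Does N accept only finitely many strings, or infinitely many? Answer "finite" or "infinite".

infinite

State p1 is reachable from the start and can reach an accepting state, and it lies on the cycle p1 → p4 → p1.
Traversing that cycle any number of times yields accepted strings of unbounded length, so the language is infinite.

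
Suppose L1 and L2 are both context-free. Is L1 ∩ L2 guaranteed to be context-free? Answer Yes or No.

{aⁿbⁿcᵐ : m,n≥0} and {aᵐbⁿcⁿ : m,n≥0} are both context-free, but their intersection {aⁿbⁿcⁿ : n≥0} is not (pumping lemma).

No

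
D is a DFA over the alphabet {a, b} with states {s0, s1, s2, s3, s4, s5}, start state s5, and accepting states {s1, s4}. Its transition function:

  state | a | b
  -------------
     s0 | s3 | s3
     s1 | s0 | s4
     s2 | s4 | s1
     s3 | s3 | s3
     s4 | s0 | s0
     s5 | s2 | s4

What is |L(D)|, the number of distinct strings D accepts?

The useful subgraph on states {s1, s2, s4, s5} is acyclic, so L(D) is finite; the longest accepting path visits 4 useful states, giving maximum string length 3.
Counting accepting paths from s5 by length: 1 of length 1, 2 of length 2, 1 of length 3. Total 4.

4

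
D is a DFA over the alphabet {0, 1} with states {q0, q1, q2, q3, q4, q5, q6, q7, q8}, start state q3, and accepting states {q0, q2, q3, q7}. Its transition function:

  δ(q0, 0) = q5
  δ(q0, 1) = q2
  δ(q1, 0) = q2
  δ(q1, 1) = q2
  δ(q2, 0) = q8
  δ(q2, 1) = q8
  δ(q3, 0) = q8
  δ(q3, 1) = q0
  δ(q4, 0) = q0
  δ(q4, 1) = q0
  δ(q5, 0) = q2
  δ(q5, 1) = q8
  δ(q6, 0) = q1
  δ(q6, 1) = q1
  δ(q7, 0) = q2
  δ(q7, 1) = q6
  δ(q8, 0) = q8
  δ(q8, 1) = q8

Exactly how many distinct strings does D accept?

The useful subgraph on states {q0, q2, q3, q5} is acyclic, so L(D) is finite; the longest accepting path visits 4 useful states, giving maximum string length 3.
Counting accepting paths from q3 by length: 1 of length 0, 1 of length 1, 1 of length 2, 1 of length 3. Total 4.

4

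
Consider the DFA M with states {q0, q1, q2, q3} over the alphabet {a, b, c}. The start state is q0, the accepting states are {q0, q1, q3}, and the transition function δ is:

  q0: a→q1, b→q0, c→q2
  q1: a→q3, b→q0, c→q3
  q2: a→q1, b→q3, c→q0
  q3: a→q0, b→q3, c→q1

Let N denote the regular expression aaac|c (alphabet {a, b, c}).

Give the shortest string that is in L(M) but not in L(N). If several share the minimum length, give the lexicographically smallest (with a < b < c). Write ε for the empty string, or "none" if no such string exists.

ε

The empty string ε is accepted by M but not by N.
Since ε is the unique shortest string, it is the required witness.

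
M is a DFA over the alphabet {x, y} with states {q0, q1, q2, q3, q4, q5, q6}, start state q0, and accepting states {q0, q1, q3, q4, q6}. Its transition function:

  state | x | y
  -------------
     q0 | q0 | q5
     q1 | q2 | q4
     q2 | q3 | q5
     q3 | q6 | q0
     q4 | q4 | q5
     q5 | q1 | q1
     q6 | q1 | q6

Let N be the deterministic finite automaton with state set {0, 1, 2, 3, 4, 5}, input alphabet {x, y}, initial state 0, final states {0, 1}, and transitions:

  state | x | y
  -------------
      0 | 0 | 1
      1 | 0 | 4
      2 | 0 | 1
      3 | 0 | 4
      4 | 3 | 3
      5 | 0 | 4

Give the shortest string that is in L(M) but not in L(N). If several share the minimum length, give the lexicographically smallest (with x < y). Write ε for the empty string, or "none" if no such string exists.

The string yy is accepted by M but not by N.
No shorter string lies in the difference, and yy is the lexicographically first length-2 string in L(M) \ L(N).

yy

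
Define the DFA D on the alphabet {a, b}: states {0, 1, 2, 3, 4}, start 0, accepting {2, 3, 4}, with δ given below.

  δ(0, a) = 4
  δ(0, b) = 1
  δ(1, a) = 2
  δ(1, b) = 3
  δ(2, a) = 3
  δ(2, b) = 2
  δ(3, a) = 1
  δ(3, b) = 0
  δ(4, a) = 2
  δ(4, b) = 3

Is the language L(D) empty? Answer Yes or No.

No

The string a is accepted: the run 0 → 4 ends in the accepting state 4.
Since at least one string is accepted, L(D) is not empty.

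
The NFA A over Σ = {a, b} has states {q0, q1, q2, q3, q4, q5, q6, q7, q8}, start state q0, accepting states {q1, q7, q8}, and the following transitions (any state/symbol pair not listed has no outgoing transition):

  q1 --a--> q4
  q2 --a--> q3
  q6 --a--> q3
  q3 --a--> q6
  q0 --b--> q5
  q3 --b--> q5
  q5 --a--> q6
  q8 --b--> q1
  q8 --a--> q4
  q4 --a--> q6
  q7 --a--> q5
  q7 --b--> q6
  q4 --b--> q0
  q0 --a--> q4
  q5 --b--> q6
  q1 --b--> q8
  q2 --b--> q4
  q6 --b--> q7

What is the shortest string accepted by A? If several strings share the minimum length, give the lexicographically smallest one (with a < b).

A breadth-first search from q0 reaches an accepting state first via the path q0 → q4 → q6 → q7 on input aab.
No string of length < 3 is accepted (BFS exhausts all shorter strings without reaching an accepting state), and aab is the lexicographically least accepting string of length 3.

aab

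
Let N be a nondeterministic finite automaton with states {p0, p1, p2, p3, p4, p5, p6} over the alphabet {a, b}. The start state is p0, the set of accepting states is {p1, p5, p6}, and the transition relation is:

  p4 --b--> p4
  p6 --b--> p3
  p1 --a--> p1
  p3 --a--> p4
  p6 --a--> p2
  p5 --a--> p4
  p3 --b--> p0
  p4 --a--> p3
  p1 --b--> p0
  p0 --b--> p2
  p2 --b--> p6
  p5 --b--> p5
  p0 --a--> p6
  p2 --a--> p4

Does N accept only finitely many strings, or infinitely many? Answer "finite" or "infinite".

infinite

State p0 is reachable from the start and can reach an accepting state, and it lies on the cycle p0 → p2 → p4 → p3 → p0.
Traversing that cycle any number of times yields accepted strings of unbounded length, so the language is infinite.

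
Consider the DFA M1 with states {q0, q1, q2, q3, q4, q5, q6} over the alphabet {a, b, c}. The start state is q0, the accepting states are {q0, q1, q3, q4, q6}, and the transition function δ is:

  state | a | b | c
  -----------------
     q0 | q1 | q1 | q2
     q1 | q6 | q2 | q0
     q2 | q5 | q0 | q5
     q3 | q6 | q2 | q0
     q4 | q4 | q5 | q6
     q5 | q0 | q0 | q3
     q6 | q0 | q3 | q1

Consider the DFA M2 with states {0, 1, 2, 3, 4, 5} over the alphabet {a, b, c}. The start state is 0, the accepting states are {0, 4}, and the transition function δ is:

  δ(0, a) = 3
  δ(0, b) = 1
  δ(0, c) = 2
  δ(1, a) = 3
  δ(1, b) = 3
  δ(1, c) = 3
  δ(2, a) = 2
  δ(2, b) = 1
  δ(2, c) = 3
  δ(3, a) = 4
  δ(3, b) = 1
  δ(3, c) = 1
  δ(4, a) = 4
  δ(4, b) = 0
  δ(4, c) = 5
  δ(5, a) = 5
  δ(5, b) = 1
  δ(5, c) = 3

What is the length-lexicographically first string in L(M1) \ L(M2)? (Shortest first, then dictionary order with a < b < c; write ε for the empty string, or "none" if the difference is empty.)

a

The string a is accepted by M1 but not by M2.
No shorter string lies in the difference, and a is the lexicographically first length-1 string in L(M1) \ L(M2).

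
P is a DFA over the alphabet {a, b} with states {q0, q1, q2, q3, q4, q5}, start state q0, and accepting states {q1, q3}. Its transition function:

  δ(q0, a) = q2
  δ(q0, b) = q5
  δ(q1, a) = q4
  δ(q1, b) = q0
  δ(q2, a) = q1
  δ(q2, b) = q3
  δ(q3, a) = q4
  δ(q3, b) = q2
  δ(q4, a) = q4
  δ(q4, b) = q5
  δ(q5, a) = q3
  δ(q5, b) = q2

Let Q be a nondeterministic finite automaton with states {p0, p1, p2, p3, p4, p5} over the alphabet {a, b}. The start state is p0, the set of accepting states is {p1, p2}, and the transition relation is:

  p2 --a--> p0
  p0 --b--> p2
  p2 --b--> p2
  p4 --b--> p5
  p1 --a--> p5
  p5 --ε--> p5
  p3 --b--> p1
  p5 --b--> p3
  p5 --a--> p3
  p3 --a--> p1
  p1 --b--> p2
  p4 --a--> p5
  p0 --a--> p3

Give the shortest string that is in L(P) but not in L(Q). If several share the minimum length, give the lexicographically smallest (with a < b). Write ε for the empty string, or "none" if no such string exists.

ba

The string ba is accepted by P but not by Q.
No shorter string lies in the difference, and ba is the lexicographically first length-2 string in L(P) \ L(Q).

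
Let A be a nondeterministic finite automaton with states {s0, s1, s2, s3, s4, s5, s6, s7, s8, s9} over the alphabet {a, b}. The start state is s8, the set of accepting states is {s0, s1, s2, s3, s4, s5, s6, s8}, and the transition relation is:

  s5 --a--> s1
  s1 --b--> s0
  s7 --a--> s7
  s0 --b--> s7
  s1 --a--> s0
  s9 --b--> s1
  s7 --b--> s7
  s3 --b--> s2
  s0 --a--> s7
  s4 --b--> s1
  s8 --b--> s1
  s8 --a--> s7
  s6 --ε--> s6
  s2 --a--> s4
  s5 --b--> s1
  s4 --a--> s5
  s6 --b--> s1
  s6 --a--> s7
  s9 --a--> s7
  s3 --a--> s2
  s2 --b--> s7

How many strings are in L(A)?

The useful subgraph on states {s0, s1, s8} is acyclic, so L(A) is finite; the longest accepting path visits 3 useful states, giving maximum string length 2.
Counting accepting paths from s8 by length: 1 of length 0, 1 of length 1, 2 of length 2. Total 4.

4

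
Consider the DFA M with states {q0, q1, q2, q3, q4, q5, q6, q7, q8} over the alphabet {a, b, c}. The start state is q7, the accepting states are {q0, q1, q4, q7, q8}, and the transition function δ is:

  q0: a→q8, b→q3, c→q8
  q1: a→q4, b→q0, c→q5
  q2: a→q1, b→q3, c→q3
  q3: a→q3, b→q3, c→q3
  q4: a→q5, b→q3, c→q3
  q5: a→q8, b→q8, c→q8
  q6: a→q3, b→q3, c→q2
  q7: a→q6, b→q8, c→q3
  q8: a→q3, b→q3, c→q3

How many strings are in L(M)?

13

The useful subgraph on states {q0, q1, q2, q4, q5, q6, q7, q8} is acyclic, so L(M) is finite; the longest accepting path visits 7 useful states, giving maximum string length 6.
Counting accepting paths from q7 by length: 1 of length 0, 1 of length 1, 1 of length 3, 2 of length 4, 5 of length 5, 3 of length 6. Total 13.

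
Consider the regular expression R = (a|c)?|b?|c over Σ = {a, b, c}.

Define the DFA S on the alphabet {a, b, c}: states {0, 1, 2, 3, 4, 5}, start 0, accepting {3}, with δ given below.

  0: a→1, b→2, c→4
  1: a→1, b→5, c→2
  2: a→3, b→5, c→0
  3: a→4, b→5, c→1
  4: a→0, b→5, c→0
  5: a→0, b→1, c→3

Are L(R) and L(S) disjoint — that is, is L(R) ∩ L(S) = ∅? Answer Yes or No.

Yes

Converting the expression R to a DFA (subset construction, then merging equivalent states) gives the minimal DFA with states {r0, r1, r2}, start state r0, accepting states {r0, r1} and transitions r0: a→r1, b→r1, c→r1; r1: a→r2, b→r2, c→r2; r2: a→r2, b→r2, c→r2.
Exploring the product automaton R × S from the start pair (r0, 0), following both machines on each input symbol, reaches 10 state pairs: (r0, 0), (r1, 1), (r1, 2), (r1, 4), (r2, 1), (r2, 5), (r2, 2), (r2, 3), (r2, 0), (r2, 4).
R accepts in {r0, r1} and S accepts in {3}; no reachable pair has both components accepting, so no string drives both machines to acceptance simultaneously and L(R) ∩ L(S) = ∅.
So no string is accepted by both, and the intersection is empty.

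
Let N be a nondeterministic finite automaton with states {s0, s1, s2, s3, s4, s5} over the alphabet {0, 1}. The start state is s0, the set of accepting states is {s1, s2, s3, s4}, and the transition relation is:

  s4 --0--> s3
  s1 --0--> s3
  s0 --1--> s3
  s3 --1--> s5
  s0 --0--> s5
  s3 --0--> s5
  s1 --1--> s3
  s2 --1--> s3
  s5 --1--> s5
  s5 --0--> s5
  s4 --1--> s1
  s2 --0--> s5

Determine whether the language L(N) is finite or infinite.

The useful states (reachable from s0 and able to reach an accepting state) are {s0, s3}.
Restricted to these states the transition graph has no cycle, so every accepting path has bounded length and L is finite.

finite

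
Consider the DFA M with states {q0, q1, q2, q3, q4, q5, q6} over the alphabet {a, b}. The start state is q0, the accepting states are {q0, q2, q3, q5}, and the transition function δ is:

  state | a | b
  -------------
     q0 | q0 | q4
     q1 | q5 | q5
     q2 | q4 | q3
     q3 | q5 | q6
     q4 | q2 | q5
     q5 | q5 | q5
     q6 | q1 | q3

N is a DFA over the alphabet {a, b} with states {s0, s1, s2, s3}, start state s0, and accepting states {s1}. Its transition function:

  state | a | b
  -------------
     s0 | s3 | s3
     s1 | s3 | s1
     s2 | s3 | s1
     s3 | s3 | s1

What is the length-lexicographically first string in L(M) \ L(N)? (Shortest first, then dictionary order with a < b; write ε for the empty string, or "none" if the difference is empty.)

The empty string ε is accepted by M but not by N.
Since ε is the unique shortest string, it is the required witness.

ε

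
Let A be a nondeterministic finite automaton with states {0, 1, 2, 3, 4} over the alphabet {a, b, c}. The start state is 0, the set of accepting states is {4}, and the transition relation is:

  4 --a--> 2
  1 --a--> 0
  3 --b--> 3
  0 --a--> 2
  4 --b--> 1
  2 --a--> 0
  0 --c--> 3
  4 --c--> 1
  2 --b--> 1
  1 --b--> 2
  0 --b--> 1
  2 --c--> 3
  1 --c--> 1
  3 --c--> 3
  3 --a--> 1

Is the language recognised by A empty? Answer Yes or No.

Yes

The states reachable from the start state are {0, 1, 2, 3}.
None of the accepting states {4} is reachable, so no string is accepted and L(A) = ∅.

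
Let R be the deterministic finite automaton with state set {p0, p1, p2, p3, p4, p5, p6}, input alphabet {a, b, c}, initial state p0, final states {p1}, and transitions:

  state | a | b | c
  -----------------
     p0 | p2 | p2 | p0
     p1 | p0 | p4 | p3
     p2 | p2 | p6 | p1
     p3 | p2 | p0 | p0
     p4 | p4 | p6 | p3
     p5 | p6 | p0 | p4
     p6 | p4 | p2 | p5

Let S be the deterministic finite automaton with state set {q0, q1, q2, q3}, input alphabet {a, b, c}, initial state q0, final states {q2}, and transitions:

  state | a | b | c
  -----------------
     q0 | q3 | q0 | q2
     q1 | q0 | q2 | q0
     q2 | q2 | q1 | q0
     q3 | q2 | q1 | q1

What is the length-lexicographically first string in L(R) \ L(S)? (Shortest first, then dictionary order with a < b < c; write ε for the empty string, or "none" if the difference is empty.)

The string ac is accepted by R but not by S.
No shorter string lies in the difference, and ac is the lexicographically first length-2 string in L(R) \ L(S).

ac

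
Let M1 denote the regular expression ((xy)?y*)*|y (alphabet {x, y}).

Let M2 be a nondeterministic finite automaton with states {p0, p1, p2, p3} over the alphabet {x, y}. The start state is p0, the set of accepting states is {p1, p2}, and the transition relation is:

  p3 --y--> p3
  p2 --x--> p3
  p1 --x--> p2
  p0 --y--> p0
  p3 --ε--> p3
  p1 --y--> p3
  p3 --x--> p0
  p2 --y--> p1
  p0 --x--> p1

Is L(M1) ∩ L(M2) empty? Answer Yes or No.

Converting the expression M1 to a DFA (subset construction, then merging equivalent states) gives the minimal DFA with states {r0, r1, r2}, start state r0, accepting states {r0} and transitions r0: x→r1, y→r0; r1: x→r2, y→r0; r2: x→r2, y→r2.
Exploring the product automaton M1 × M2 from the start pair (r0, p0), following both machines on each input symbol, reaches 8 state pairs: (r0, p0), (r1, p1), (r2, p2), (r0, p3), (r2, p3), (r2, p1), (r1, p0), (r2, p0).
M1 accepts in {r0} and M2 accepts in {p1, p2}; no reachable pair has both components accepting, so no string drives both machines to acceptance simultaneously and L(M1) ∩ L(M2) = ∅.
So no string is accepted by both, and the intersection is empty.

Yes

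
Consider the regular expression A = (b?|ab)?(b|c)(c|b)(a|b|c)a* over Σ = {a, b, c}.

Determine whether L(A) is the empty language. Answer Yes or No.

No

The string bba matches the expression, so it belongs to L(A).
Since L(A) contains at least one string, it is not empty.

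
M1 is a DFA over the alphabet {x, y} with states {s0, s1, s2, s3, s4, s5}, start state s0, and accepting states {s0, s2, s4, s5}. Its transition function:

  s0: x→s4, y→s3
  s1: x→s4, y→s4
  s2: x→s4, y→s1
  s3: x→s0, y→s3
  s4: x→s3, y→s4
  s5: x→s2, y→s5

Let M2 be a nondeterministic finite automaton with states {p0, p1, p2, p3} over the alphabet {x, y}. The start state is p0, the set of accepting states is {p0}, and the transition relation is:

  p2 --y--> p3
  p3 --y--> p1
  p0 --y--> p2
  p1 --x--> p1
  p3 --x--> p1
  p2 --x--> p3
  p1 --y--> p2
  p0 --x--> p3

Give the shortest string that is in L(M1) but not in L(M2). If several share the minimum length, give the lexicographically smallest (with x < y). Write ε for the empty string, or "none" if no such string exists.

The string x is accepted by M1 but not by M2.
No shorter string lies in the difference, and x is the lexicographically first length-1 string in L(M1) \ L(M2).

x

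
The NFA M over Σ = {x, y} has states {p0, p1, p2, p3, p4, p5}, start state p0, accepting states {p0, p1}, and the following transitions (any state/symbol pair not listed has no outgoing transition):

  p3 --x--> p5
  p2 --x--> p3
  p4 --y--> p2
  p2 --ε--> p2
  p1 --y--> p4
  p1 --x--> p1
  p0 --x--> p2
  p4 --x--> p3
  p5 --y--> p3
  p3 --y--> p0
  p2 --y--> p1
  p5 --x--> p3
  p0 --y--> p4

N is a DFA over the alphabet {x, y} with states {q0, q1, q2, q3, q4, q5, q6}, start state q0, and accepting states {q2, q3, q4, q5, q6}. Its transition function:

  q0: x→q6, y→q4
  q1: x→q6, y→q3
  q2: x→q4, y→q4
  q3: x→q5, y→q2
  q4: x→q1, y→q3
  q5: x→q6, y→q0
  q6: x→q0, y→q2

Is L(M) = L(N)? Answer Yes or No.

No

The empty string ε is accepted by M but rejected by N.
So L(M) ≠ L(N).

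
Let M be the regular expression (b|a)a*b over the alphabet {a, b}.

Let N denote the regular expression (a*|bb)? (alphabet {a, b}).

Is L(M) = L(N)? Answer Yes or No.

The string ab is accepted by M but rejected by N.
So L(M) ≠ L(N).

No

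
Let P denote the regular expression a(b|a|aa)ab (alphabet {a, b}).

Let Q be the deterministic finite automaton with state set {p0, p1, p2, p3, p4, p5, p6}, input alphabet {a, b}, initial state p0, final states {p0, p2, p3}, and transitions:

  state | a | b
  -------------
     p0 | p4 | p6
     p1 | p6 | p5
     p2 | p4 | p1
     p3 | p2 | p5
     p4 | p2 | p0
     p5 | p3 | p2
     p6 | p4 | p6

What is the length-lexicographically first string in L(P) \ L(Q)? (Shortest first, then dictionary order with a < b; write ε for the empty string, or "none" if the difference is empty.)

The string aaaab is accepted by P but not by Q.
No shorter string lies in the difference, and aaaab is the lexicographically first length-5 string in L(P) \ L(Q).

aaaab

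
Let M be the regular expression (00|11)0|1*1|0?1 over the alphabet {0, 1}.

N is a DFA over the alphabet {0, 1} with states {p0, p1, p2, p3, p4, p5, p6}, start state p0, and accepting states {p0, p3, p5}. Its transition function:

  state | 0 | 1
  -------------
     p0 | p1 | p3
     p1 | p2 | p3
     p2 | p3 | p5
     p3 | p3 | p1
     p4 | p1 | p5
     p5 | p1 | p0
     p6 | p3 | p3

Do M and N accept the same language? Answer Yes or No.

The string 11 is accepted by M but rejected by N.
So L(M) ≠ L(N).

No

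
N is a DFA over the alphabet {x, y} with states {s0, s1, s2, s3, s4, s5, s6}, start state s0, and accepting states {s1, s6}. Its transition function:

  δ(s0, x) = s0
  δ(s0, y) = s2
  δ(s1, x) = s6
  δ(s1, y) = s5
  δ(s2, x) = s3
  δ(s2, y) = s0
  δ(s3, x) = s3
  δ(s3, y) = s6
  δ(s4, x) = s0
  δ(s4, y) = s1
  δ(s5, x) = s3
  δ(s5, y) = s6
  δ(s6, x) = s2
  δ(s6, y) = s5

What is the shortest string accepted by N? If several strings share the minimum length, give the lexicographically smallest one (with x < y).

A breadth-first search from s0 reaches an accepting state first via the path s0 → s2 → s3 → s6 on input yxy.
No string of length < 3 is accepted (BFS exhausts all shorter strings without reaching an accepting state), and yxy is the lexicographically least accepting string of length 3.

yxy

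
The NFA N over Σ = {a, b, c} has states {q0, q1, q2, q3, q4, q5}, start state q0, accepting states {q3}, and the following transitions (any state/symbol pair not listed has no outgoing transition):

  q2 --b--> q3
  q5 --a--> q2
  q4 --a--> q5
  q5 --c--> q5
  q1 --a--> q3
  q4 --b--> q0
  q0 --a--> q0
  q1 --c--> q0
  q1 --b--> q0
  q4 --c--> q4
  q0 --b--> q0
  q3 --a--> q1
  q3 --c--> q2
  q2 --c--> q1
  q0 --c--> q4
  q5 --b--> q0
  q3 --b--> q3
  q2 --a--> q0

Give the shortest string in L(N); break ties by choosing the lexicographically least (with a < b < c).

A breadth-first search from q0 reaches an accepting state first via the path q0 → q4 → q5 → q2 → q3 on input caab.
No string of length < 4 is accepted (BFS exhausts all shorter strings without reaching an accepting state), and caab is the lexicographically least accepting string of length 4.

caab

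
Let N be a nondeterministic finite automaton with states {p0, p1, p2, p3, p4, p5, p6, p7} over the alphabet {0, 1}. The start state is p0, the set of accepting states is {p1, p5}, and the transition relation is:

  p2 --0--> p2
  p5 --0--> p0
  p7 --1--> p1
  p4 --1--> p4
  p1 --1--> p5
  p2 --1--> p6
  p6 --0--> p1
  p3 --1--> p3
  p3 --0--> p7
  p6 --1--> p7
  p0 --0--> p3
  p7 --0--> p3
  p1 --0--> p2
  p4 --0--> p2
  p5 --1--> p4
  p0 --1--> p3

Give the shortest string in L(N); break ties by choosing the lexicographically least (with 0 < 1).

001

A breadth-first search from p0 reaches an accepting state first via the path p0 → p3 → p7 → p1 on input 001.
No string of length < 3 is accepted (BFS exhausts all shorter strings without reaching an accepting state), and 001 is the lexicographically least accepting string of length 3.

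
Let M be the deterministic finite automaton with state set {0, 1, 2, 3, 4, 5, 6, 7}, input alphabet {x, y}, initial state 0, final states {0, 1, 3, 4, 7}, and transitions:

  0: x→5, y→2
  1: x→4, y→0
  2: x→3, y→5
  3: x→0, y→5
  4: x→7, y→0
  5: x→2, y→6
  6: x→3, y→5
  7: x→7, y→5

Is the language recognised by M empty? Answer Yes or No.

No

The empty string ε is accepted: the run 0 ends in the accepting state 0.
Since at least one string is accepted, L(M) is not empty.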